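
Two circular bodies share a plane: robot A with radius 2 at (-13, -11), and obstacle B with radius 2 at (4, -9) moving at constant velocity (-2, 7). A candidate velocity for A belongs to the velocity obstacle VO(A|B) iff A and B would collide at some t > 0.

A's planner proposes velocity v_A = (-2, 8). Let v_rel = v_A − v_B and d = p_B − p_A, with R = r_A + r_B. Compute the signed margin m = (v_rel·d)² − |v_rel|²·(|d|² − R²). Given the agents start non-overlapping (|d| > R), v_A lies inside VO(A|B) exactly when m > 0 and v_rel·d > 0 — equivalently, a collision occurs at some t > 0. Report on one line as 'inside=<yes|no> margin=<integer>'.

d = (17, 2),  |d|² = 293;  R = 2+2 = 4,  c = 293−4² = 277
v_rel = (0, 1),  |v_rel|² = 1;  v_rel·d = (0)·(17) + (1)·(2) = 2
1·t² − 4·t + 277 = 0  ⇒  m = 2² − 1·277 = -273
m = -273 < 0,  v_rel·d = 2 > 0  ⇒  outside

inside=no margin=-273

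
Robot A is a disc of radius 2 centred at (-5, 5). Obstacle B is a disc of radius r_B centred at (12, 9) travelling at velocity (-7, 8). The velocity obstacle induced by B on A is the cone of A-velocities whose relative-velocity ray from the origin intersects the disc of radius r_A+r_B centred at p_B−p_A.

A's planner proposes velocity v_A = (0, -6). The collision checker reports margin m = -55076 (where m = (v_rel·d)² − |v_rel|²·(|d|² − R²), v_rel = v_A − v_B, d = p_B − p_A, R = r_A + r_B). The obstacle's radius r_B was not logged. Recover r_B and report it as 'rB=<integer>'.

m = -55076
d = (17, 4);  v_rel = (7, -14),  |v_rel|² = 245
v_rel×d = (7)·(4) − (-14)·(17) = 266
since m = R²·245 − 266²:  R² = (70756 + -55076) / 245 = 64
R = √64 = 8  ⇒  r_B = 8 − 2 = 6

rB=6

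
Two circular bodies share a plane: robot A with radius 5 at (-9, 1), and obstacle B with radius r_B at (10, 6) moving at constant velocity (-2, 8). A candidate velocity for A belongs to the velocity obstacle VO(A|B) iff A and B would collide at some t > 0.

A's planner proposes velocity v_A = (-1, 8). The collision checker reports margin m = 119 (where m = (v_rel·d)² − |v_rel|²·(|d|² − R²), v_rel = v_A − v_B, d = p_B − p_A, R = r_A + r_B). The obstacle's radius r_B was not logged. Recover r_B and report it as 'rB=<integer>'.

m = 119
d = (19, 5);  v_rel = (1, 0),  |v_rel|² = 1
v_rel×d = (1)·(5) − (0)·(19) = 5
since m = R²·1 − 5²:  R² = (25 + 119) / 1 = 144
R = √144 = 12  ⇒  r_B = 12 − 5 = 7

rB=7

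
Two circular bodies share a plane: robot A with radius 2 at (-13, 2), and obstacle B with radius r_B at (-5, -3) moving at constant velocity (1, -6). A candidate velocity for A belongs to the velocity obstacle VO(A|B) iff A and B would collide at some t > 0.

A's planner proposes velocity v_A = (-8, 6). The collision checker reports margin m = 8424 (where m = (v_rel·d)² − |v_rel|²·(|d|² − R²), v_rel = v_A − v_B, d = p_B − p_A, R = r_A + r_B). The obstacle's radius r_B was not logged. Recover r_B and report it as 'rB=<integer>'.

m = 8424
d = (8, -5);  v_rel = (-9, 12),  |v_rel|² = 225
v_rel×d = (-9)·(-5) − (12)·(8) = -51
since m = R²·225 − (-51)²:  R² = (2601 + 8424) / 225 = 49
R = √49 = 7  ⇒  r_B = 7 − 2 = 5

rB=5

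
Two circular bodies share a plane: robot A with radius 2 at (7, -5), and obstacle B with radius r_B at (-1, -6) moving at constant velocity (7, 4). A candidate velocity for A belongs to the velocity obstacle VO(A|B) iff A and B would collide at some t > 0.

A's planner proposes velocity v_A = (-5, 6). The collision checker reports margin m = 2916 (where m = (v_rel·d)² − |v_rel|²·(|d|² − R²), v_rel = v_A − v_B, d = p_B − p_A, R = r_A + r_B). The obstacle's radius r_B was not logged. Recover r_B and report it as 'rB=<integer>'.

m = 2916
d = (-8, -1);  v_rel = (-12, 2),  |v_rel|² = 148
v_rel×d = (-12)·(-1) − (2)·(-8) = 28
since m = R²·148 − 28²:  R² = (784 + 2916) / 148 = 25
R = √25 = 5  ⇒  r_B = 5 − 2 = 3

rB=3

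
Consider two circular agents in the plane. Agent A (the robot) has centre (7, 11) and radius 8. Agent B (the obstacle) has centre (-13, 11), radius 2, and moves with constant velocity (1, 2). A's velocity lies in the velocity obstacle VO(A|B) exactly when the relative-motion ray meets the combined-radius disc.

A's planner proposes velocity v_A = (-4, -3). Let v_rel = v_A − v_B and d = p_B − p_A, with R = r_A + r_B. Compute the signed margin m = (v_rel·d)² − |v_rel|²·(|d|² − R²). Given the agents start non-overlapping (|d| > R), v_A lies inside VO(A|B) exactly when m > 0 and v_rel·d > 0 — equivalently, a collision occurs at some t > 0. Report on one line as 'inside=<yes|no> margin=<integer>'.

d = (-20, 0),  |d|² = 400;  R = 8+2 = 10,  c = 400−10² = 300
v_rel = (-5, -5),  |v_rel|² = 50;  v_rel·d = (-5)·(-20) + (-5)·(0) = 100
50·t² − 200·t + 300 = 0  ⇒  m = 100² − 50·300 = -5000
m = -5000 < 0,  v_rel·d = 100 > 0  ⇒  outside

inside=no margin=-5000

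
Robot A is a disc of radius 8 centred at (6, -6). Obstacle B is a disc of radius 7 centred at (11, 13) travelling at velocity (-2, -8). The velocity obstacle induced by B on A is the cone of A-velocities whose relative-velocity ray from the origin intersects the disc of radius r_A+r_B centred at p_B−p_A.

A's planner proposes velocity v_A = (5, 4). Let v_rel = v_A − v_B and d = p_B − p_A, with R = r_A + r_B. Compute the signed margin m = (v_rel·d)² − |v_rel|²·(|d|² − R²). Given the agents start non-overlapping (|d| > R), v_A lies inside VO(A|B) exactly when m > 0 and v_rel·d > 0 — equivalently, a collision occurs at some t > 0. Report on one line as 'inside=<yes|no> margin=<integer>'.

d = (5, 19),  |d|² = 386;  R = 8+7 = 15,  c = 386−15² = 161
v_rel = (7, 12),  |v_rel|² = 193;  v_rel·d = (7)·(5) + (12)·(19) = 263
193·t² − 526·t + 161 = 0  ⇒  m = 263² − 193·161 = 38096
m = 38096 > 0,  v_rel·d = 263 > 0  ⇒  inside

inside=yes margin=38096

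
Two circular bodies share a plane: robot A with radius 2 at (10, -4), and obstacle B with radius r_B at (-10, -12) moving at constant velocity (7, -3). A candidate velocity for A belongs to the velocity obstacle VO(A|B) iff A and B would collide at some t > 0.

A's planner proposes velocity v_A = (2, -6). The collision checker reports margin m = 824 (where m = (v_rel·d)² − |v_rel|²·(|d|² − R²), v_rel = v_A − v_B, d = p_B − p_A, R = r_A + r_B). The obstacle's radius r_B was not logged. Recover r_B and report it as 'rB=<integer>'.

m = 824
d = (-20, -8);  v_rel = (-5, -3),  |v_rel|² = 34
v_rel×d = (-5)·(-8) − (-3)·(-20) = -20
since m = R²·34 − (-20)²:  R² = (400 + 824) / 34 = 36
R = √36 = 6  ⇒  r_B = 6 − 2 = 4

rB=4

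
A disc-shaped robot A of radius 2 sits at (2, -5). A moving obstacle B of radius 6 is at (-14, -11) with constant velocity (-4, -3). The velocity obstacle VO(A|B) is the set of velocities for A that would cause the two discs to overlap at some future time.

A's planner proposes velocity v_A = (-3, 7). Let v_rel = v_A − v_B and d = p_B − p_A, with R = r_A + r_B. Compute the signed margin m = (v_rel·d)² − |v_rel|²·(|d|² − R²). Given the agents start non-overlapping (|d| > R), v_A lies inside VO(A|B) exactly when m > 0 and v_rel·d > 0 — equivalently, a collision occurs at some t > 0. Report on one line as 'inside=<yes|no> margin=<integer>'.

d = (-16, -6),  |d|² = 292;  R = 2+6 = 8,  c = 292−8² = 228
v_rel = (1, 10),  |v_rel|² = 101;  v_rel·d = (1)·(-16) + (10)·(-6) = -76
101·t² + 152·t + 228 = 0  ⇒  m = (-76)² − 101·228 = -17252
m = -17252 < 0,  v_rel·d = -76 < 0  ⇒  outside

inside=no margin=-17252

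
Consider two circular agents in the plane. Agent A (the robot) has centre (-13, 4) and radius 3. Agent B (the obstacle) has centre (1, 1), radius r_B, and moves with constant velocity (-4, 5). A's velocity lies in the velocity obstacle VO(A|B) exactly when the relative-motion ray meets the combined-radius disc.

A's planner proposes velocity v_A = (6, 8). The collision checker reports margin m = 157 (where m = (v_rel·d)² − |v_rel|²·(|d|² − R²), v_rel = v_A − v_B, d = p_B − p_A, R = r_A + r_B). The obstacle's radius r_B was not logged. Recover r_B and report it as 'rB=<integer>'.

m = 157
d = (14, -3);  v_rel = (10, 3),  |v_rel|² = 109
v_rel×d = (10)·(-3) − (3)·(14) = -72
since m = R²·109 − (-72)²:  R² = (5184 + 157) / 109 = 49
R = √49 = 7  ⇒  r_B = 7 − 3 = 4

rB=4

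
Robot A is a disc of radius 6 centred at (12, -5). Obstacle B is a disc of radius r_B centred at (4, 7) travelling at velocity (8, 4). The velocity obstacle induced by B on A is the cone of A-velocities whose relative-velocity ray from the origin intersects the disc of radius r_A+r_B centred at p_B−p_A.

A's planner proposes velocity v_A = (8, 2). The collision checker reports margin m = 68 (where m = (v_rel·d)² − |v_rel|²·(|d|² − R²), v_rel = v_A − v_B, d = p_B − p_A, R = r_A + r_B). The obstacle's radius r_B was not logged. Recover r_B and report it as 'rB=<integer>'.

m = 68
d = (-8, 12);  v_rel = (0, -2),  |v_rel|² = 4
v_rel×d = (0)·(12) − (-2)·(-8) = -16
since m = R²·4 − (-16)²:  R² = (256 + 68) / 4 = 81
R = √81 = 9  ⇒  r_B = 9 − 6 = 3

rB=3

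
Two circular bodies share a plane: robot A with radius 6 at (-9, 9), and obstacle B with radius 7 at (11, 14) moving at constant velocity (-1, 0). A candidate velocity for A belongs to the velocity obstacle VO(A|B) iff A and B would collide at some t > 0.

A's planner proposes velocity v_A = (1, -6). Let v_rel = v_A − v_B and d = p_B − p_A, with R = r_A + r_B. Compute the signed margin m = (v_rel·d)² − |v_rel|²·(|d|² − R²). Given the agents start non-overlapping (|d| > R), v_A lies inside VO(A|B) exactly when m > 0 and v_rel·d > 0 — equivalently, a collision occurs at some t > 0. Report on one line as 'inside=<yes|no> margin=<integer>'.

d = (20, 5),  |d|² = 425;  R = 6+7 = 13,  c = 425−13² = 256
v_rel = (2, -6),  |v_rel|² = 40;  v_rel·d = (2)·(20) + (-6)·(5) = 10
40·t² − 20·t + 256 = 0  ⇒  m = 10² − 40·256 = -10140
m = -10140 < 0,  v_rel·d = 10 > 0  ⇒  outside

inside=no margin=-10140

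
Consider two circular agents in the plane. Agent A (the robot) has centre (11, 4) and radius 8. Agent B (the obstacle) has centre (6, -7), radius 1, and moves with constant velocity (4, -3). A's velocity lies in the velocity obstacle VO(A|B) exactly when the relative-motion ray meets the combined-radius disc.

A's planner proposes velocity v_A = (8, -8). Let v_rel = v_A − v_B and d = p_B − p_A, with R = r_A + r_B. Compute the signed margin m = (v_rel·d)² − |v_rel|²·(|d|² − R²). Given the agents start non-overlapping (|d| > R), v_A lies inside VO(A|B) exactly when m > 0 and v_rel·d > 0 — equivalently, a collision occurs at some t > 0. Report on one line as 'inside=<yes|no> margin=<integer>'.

d = (-5, -11),  |d|² = 146;  R = 8+1 = 9,  c = 146−9² = 65
v_rel = (4, -5),  |v_rel|² = 41;  v_rel·d = (4)·(-5) + (-5)·(-11) = 35
41·t² − 70·t + 65 = 0  ⇒  m = 35² − 41·65 = -1440
m = -1440 < 0,  v_rel·d = 35 > 0  ⇒  outside

inside=no margin=-1440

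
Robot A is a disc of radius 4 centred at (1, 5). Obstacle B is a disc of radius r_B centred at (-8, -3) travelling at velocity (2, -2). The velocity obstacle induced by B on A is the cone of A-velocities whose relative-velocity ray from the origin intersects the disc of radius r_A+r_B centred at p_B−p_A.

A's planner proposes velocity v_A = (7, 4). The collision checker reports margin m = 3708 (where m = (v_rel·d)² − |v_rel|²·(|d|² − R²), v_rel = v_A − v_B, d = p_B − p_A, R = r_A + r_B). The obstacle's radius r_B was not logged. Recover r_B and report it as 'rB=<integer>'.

m = 3708
d = (-9, -8);  v_rel = (5, 6),  |v_rel|² = 61
v_rel×d = (5)·(-8) − (6)·(-9) = 14
since m = R²·61 − 14²:  R² = (196 + 3708) / 61 = 64
R = √64 = 8  ⇒  r_B = 8 − 4 = 4

rB=4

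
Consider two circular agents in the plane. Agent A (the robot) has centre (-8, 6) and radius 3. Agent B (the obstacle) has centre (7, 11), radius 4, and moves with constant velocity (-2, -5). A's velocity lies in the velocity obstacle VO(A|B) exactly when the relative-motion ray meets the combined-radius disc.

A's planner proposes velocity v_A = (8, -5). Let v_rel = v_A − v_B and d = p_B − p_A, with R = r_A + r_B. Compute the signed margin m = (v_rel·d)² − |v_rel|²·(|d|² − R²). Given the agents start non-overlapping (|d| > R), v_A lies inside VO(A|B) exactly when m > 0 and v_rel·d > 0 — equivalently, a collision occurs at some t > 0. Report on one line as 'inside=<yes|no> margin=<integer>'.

d = (15, 5),  |d|² = 250;  R = 3+4 = 7,  c = 250−7² = 201
v_rel = (10, 0),  |v_rel|² = 100;  v_rel·d = (10)·(15) + (0)·(5) = 150
100·t² − 300·t + 201 = 0  ⇒  m = 150² − 100·201 = 2400
m = 2400 > 0,  v_rel·d = 150 > 0  ⇒  inside

inside=yes margin=2400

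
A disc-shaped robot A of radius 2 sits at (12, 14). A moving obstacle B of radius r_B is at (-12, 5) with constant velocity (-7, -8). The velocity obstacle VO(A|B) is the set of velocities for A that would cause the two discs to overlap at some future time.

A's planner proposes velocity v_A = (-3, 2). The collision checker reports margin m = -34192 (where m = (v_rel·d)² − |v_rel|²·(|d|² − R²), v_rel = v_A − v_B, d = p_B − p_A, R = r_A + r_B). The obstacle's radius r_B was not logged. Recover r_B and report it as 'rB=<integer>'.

m = -34192
d = (-24, -9);  v_rel = (4, 10),  |v_rel|² = 116
v_rel×d = (4)·(-9) − (10)·(-24) = 204
since m = R²·116 − 204²:  R² = (41616 + -34192) / 116 = 64
R = √64 = 8  ⇒  r_B = 8 − 2 = 6

rB=6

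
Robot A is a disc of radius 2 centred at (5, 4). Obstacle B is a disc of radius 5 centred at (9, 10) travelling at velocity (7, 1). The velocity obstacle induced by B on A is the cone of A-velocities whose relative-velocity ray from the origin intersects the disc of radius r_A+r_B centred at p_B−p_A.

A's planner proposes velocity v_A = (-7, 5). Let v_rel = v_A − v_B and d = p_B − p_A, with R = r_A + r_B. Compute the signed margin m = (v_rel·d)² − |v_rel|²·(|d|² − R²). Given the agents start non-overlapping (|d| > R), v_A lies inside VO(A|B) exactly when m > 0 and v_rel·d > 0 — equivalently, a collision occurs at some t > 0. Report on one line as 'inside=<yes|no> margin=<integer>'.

d = (4, 6),  |d|² = 52;  R = 2+5 = 7,  c = 52−7² = 3
v_rel = (-14, 4),  |v_rel|² = 212;  v_rel·d = (-14)·(4) + (4)·(6) = -32
212·t² + 64·t + 3 = 0  ⇒  m = (-32)² − 212·3 = 388
m = 388 > 0,  v_rel·d = -32 < 0  ⇒  outside

inside=no margin=388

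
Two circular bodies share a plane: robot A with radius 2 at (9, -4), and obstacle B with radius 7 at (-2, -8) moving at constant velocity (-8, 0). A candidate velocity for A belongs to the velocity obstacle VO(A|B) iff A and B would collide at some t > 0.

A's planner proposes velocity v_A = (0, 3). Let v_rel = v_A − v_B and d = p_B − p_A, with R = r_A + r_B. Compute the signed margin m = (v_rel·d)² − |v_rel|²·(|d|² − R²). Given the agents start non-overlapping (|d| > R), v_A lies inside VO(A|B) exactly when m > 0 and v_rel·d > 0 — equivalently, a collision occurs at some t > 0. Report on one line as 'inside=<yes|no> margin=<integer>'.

d = (-11, -4),  |d|² = 137;  R = 2+7 = 9,  c = 137−9² = 56
v_rel = (8, 3),  |v_rel|² = 73;  v_rel·d = (8)·(-11) + (3)·(-4) = -100
73·t² + 200·t + 56 = 0  ⇒  m = (-100)² − 73·56 = 5912
m = 5912 > 0,  v_rel·d = -100 < 0  ⇒  outside

inside=no margin=5912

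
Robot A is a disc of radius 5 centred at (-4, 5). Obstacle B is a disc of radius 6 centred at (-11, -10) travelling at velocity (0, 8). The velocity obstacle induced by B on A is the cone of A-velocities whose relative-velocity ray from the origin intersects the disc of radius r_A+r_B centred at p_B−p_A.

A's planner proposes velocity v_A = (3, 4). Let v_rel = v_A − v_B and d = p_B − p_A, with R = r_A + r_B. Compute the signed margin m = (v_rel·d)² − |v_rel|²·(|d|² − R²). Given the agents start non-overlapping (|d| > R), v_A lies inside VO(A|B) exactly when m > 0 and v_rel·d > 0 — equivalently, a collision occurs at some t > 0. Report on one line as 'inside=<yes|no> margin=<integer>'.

d = (-7, -15),  |d|² = 274;  R = 5+6 = 11,  c = 274−11² = 153
v_rel = (3, -4),  |v_rel|² = 25;  v_rel·d = (3)·(-7) + (-4)·(-15) = 39
25·t² − 78·t + 153 = 0  ⇒  m = 39² − 25·153 = -2304
m = -2304 < 0,  v_rel·d = 39 > 0  ⇒  outside

inside=no margin=-2304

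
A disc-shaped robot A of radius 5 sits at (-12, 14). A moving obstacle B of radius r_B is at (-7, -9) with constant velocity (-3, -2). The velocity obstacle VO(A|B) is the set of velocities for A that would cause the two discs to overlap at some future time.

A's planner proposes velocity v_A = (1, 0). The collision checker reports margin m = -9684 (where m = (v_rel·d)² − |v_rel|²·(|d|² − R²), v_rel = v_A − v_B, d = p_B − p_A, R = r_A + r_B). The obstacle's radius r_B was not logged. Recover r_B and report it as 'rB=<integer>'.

m = -9684
d = (5, -23);  v_rel = (4, 2),  |v_rel|² = 20
v_rel×d = (4)·(-23) − (2)·(5) = -102
since m = R²·20 − (-102)²:  R² = (10404 + -9684) / 20 = 36
R = √36 = 6  ⇒  r_B = 6 − 5 = 1

rB=1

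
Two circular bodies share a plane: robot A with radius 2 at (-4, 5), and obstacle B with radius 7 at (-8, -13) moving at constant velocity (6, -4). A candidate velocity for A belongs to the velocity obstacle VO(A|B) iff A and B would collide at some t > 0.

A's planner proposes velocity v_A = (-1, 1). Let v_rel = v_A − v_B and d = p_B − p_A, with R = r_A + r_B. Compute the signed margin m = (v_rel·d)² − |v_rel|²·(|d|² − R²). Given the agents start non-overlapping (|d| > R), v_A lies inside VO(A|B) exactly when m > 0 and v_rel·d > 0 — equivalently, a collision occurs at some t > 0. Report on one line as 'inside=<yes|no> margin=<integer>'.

d = (-4, -18),  |d|² = 340;  R = 2+7 = 9,  c = 340−9² = 259
v_rel = (-7, 5),  |v_rel|² = 74;  v_rel·d = (-7)·(-4) + (5)·(-18) = -62
74·t² + 124·t + 259 = 0  ⇒  m = (-62)² − 74·259 = -15322
m = -15322 < 0,  v_rel·d = -62 < 0  ⇒  outside

inside=no margin=-15322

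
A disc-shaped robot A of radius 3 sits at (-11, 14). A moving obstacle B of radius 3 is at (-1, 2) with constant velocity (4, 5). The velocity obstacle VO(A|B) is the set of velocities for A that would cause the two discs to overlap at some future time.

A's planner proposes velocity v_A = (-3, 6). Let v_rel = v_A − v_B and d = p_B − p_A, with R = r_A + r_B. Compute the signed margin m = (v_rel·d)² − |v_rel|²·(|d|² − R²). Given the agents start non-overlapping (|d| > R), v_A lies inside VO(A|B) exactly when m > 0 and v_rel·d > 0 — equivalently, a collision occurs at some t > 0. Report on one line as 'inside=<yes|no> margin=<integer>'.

d = (10, -12),  |d|² = 244;  R = 3+3 = 6,  c = 244−6² = 208
v_rel = (-7, 1),  |v_rel|² = 50;  v_rel·d = (-7)·(10) + (1)·(-12) = -82
50·t² + 164·t + 208 = 0  ⇒  m = (-82)² − 50·208 = -3676
m = -3676 < 0,  v_rel·d = -82 < 0  ⇒  outside

inside=no margin=-3676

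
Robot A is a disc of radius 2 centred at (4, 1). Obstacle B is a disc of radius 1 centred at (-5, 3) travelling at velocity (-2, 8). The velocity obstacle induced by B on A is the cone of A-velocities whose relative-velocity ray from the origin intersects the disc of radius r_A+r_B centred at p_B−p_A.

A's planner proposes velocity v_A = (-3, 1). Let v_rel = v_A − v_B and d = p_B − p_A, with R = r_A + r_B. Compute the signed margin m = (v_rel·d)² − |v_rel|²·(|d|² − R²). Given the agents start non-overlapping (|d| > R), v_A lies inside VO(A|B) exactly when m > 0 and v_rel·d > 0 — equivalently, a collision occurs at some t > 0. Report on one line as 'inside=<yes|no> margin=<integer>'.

d = (-9, 2),  |d|² = 85;  R = 2+1 = 3,  c = 85−3² = 76
v_rel = (-1, -7),  |v_rel|² = 50;  v_rel·d = (-1)·(-9) + (-7)·(2) = -5
50·t² + 10·t + 76 = 0  ⇒  m = (-5)² − 50·76 = -3775
m = -3775 < 0,  v_rel·d = -5 < 0  ⇒  outside

inside=no margin=-3775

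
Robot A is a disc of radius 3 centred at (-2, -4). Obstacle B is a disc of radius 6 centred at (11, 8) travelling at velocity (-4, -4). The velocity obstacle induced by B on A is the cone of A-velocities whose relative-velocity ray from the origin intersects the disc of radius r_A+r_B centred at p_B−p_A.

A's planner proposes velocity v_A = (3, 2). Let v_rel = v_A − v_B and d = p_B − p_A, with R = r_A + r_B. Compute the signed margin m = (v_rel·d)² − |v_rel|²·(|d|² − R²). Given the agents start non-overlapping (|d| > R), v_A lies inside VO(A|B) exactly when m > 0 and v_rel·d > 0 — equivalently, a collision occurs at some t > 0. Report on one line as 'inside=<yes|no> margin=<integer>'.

d = (13, 12),  |d|² = 313;  R = 3+6 = 9,  c = 313−9² = 232
v_rel = (7, 6),  |v_rel|² = 85;  v_rel·d = (7)·(13) + (6)·(12) = 163
85·t² − 326·t + 232 = 0  ⇒  m = 163² − 85·232 = 6849
m = 6849 > 0,  v_rel·d = 163 > 0  ⇒  inside

inside=yes margin=6849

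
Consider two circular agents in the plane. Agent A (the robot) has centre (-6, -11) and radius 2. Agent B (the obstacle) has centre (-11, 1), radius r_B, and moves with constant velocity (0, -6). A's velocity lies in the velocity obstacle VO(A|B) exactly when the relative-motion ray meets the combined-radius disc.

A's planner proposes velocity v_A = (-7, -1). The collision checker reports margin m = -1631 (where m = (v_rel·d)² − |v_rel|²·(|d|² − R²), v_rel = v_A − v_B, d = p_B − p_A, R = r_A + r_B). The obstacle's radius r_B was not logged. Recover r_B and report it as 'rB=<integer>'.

m = -1631
d = (-5, 12);  v_rel = (-7, 5),  |v_rel|² = 74
v_rel×d = (-7)·(12) − (5)·(-5) = -59
since m = R²·74 − (-59)²:  R² = (3481 + -1631) / 74 = 25
R = √25 = 5  ⇒  r_B = 5 − 2 = 3

rB=3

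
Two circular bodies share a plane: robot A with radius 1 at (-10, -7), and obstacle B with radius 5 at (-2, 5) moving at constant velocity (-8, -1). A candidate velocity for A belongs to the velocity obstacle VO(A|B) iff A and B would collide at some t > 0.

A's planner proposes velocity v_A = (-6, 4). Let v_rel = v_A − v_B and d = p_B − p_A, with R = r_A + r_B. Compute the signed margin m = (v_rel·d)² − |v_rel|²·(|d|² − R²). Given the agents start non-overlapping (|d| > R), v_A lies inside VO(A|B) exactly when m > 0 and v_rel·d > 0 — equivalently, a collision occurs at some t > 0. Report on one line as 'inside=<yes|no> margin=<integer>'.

d = (8, 12),  |d|² = 208;  R = 1+5 = 6,  c = 208−6² = 172
v_rel = (2, 5),  |v_rel|² = 29;  v_rel·d = (2)·(8) + (5)·(12) = 76
29·t² − 152·t + 172 = 0  ⇒  m = 76² − 29·172 = 788
m = 788 > 0,  v_rel·d = 76 > 0  ⇒  inside

inside=yes margin=788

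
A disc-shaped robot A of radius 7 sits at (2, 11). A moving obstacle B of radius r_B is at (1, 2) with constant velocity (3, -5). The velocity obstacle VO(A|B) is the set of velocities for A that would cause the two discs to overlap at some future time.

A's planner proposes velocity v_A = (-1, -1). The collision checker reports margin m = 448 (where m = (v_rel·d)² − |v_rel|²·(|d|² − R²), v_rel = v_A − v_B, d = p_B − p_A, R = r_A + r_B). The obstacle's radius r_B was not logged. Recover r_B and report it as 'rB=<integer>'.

m = 448
d = (-1, -9);  v_rel = (-4, 4),  |v_rel|² = 32
v_rel×d = (-4)·(-9) − (4)·(-1) = 40
since m = R²·32 − 40²:  R² = (1600 + 448) / 32 = 64
R = √64 = 8  ⇒  r_B = 8 − 7 = 1

rB=1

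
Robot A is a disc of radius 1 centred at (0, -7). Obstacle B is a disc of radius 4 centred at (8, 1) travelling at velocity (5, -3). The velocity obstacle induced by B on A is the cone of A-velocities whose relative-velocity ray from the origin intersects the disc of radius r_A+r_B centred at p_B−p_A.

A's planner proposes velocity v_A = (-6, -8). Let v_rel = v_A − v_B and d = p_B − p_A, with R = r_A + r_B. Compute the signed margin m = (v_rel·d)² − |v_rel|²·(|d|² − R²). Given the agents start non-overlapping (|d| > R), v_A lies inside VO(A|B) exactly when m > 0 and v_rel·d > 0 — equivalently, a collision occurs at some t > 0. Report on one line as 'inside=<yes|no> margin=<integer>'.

d = (8, 8),  |d|² = 128;  R = 1+4 = 5,  c = 128−5² = 103
v_rel = (-11, -5),  |v_rel|² = 146;  v_rel·d = (-11)·(8) + (-5)·(8) = -128
146·t² + 256·t + 103 = 0  ⇒  m = (-128)² − 146·103 = 1346
m = 1346 > 0,  v_rel·d = -128 < 0  ⇒  outside

inside=no margin=1346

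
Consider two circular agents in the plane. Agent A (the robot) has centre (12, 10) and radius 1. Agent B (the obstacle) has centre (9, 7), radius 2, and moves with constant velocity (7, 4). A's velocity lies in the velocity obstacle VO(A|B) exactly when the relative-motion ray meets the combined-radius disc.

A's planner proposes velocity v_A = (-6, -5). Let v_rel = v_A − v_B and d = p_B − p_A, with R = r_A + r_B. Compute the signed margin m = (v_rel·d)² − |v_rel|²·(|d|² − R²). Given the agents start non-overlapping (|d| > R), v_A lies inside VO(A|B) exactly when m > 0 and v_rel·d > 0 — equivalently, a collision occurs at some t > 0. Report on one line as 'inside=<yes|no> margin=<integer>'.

d = (-3, -3),  |d|² = 18;  R = 1+2 = 3,  c = 18−3² = 9
v_rel = (-13, -9),  |v_rel|² = 250;  v_rel·d = (-13)·(-3) + (-9)·(-3) = 66
250·t² − 132·t + 9 = 0  ⇒  m = 66² − 250·9 = 2106
m = 2106 > 0,  v_rel·d = 66 > 0  ⇒  inside

inside=yes margin=2106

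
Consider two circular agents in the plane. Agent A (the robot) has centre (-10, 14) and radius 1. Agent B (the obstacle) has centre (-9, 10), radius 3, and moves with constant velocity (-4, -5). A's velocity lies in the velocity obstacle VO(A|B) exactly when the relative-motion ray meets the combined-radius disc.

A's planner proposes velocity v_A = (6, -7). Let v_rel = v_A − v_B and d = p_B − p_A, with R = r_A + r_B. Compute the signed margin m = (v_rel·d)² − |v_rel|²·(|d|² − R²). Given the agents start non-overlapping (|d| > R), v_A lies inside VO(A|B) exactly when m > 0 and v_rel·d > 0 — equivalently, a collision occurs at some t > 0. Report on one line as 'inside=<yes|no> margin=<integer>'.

d = (1, -4),  |d|² = 17;  R = 1+3 = 4,  c = 17−4² = 1
v_rel = (10, -2),  |v_rel|² = 104;  v_rel·d = (10)·(1) + (-2)·(-4) = 18
104·t² − 36·t + 1 = 0  ⇒  m = 18² − 104·1 = 220
m = 220 > 0,  v_rel·d = 18 > 0  ⇒  inside

inside=yes margin=220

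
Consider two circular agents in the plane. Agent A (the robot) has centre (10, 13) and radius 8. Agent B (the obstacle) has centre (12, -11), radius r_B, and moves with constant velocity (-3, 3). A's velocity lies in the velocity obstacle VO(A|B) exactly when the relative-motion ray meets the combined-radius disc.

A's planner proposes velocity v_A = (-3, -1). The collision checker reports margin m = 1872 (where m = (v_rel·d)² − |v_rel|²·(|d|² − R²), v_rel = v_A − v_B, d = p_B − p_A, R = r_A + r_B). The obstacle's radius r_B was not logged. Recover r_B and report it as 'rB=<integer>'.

m = 1872
d = (2, -24);  v_rel = (0, -4),  |v_rel|² = 16
v_rel×d = (0)·(-24) − (-4)·(2) = 8
since m = R²·16 − 8²:  R² = (64 + 1872) / 16 = 121
R = √121 = 11  ⇒  r_B = 11 − 8 = 3

rB=3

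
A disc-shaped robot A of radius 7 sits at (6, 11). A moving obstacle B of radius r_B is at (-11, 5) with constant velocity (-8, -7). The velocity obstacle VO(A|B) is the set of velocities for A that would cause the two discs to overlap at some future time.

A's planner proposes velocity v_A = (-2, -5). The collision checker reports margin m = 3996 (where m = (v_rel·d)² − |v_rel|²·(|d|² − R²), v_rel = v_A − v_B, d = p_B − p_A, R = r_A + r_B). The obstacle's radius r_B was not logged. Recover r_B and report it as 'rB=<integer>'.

m = 3996
d = (-17, -6);  v_rel = (6, 2),  |v_rel|² = 40
v_rel×d = (6)·(-6) − (2)·(-17) = -2
since m = R²·40 − (-2)²:  R² = (4 + 3996) / 40 = 100
R = √100 = 10  ⇒  r_B = 10 − 7 = 3

rB=3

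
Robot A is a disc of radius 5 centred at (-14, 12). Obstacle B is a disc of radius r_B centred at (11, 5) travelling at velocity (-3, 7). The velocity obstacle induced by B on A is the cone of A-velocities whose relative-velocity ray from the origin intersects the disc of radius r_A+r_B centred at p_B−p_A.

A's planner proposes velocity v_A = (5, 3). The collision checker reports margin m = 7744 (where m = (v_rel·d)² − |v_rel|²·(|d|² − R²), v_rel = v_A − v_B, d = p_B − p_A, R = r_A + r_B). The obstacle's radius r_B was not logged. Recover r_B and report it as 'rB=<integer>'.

m = 7744
d = (25, -7);  v_rel = (8, -4),  |v_rel|² = 80
v_rel×d = (8)·(-7) − (-4)·(25) = 44
since m = R²·80 − 44²:  R² = (1936 + 7744) / 80 = 121
R = √121 = 11  ⇒  r_B = 11 − 5 = 6

rB=6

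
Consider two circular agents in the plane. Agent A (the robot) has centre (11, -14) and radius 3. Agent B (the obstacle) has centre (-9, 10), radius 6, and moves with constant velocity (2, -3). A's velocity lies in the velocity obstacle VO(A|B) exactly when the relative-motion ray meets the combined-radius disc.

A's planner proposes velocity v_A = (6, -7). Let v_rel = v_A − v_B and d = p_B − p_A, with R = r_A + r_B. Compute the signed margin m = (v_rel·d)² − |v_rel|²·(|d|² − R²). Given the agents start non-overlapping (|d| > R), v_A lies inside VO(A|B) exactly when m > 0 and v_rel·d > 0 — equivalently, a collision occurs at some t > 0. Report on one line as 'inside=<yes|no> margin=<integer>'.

d = (-20, 24),  |d|² = 976;  R = 3+6 = 9,  c = 976−9² = 895
v_rel = (4, -4),  |v_rel|² = 32;  v_rel·d = (4)·(-20) + (-4)·(24) = -176
32·t² + 352·t + 895 = 0  ⇒  m = (-176)² − 32·895 = 2336
m = 2336 > 0,  v_rel·d = -176 < 0  ⇒  outside

inside=no margin=2336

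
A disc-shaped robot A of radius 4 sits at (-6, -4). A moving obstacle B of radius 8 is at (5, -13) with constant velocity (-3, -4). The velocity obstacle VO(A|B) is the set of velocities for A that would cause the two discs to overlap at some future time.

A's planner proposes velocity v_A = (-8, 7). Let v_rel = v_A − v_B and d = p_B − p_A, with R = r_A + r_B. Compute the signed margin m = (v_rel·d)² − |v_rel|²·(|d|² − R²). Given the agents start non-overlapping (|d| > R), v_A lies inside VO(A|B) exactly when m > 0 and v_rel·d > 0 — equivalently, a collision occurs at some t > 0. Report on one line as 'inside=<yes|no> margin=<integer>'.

d = (11, -9),  |d|² = 202;  R = 4+8 = 12,  c = 202−12² = 58
v_rel = (-5, 11),  |v_rel|² = 146;  v_rel·d = (-5)·(11) + (11)·(-9) = -154
146·t² + 308·t + 58 = 0  ⇒  m = (-154)² − 146·58 = 15248
m = 15248 > 0,  v_rel·d = -154 < 0  ⇒  outside

inside=no margin=15248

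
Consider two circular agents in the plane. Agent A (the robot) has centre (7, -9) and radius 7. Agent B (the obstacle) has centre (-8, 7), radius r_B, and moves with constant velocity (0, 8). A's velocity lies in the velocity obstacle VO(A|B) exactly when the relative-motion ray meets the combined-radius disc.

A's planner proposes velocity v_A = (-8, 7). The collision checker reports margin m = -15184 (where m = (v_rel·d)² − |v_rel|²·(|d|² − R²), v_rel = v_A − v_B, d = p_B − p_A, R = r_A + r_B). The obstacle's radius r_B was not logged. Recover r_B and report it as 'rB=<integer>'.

m = -15184
d = (-15, 16);  v_rel = (-8, -1),  |v_rel|² = 65
v_rel×d = (-8)·(16) − (-1)·(-15) = -143
since m = R²·65 − (-143)²:  R² = (20449 + -15184) / 65 = 81
R = √81 = 9  ⇒  r_B = 9 − 7 = 2

rB=2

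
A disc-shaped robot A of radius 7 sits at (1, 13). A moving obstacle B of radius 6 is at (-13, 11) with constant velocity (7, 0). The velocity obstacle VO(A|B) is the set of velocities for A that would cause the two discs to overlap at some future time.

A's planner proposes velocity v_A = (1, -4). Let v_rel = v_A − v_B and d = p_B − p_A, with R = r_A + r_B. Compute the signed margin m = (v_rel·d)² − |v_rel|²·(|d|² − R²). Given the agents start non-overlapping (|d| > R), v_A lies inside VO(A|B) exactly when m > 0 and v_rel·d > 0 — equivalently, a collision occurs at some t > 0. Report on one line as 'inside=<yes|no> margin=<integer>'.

d = (-14, -2),  |d|² = 200;  R = 7+6 = 13,  c = 200−13² = 31
v_rel = (-6, -4),  |v_rel|² = 52;  v_rel·d = (-6)·(-14) + (-4)·(-2) = 92
52·t² − 184·t + 31 = 0  ⇒  m = 92² − 52·31 = 6852
m = 6852 > 0,  v_rel·d = 92 > 0  ⇒  inside

inside=yes margin=6852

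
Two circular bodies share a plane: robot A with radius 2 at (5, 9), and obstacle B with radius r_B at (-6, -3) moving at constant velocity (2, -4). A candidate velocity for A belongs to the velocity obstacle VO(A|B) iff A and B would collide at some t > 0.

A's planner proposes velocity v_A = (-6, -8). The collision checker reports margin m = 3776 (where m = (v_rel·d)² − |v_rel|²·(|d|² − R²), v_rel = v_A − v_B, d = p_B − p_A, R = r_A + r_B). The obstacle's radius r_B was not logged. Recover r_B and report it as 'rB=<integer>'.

m = 3776
d = (-11, -12);  v_rel = (-8, -4),  |v_rel|² = 80
v_rel×d = (-8)·(-12) − (-4)·(-11) = 52
since m = R²·80 − 52²:  R² = (2704 + 3776) / 80 = 81
R = √81 = 9  ⇒  r_B = 9 − 2 = 7

rB=7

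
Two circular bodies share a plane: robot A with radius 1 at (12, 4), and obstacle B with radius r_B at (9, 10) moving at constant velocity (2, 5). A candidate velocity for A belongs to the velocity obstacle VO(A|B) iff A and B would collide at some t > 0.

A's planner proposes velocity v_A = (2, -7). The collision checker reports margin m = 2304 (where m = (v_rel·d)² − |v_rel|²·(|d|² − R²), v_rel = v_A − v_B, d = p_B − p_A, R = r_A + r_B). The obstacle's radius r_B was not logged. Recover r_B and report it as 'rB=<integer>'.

m = 2304
d = (-3, 6);  v_rel = (0, -12),  |v_rel|² = 144
v_rel×d = (0)·(6) − (-12)·(-3) = -36
since m = R²·144 − (-36)²:  R² = (1296 + 2304) / 144 = 25
R = √25 = 5  ⇒  r_B = 5 − 1 = 4

rB=4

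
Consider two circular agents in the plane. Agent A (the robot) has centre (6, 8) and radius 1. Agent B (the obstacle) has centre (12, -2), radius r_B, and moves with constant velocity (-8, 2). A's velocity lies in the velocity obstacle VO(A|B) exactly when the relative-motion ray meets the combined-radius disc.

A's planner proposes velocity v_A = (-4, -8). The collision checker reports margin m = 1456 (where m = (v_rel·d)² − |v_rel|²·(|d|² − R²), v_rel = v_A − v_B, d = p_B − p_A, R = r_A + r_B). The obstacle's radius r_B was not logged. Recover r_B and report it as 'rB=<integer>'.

m = 1456
d = (6, -10);  v_rel = (4, -10),  |v_rel|² = 116
v_rel×d = (4)·(-10) − (-10)·(6) = 20
since m = R²·116 − 20²:  R² = (400 + 1456) / 116 = 16
R = √16 = 4  ⇒  r_B = 4 − 1 = 3

rB=3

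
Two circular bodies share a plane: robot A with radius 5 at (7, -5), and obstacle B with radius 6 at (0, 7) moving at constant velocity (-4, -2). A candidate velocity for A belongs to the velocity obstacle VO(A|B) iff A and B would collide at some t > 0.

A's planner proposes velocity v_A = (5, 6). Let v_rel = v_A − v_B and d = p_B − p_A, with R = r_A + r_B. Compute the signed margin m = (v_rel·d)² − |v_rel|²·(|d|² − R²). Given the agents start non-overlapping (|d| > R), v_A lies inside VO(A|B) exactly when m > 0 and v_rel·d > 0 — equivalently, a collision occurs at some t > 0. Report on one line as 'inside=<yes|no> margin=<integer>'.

d = (-7, 12),  |d|² = 193;  R = 5+6 = 11,  c = 193−11² = 72
v_rel = (9, 8),  |v_rel|² = 145;  v_rel·d = (9)·(-7) + (8)·(12) = 33
145·t² − 66·t + 72 = 0  ⇒  m = 33² − 145·72 = -9351
m = -9351 < 0,  v_rel·d = 33 > 0  ⇒  outside

inside=no margin=-9351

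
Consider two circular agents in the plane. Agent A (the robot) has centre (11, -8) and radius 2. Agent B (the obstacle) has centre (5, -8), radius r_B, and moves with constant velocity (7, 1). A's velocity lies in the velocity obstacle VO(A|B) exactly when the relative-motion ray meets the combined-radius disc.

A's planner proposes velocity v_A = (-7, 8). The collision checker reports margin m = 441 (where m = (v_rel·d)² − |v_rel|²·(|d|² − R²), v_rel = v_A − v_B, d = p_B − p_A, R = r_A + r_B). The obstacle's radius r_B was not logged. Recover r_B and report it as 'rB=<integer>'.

m = 441
d = (-6, 0);  v_rel = (-14, 7),  |v_rel|² = 245
v_rel×d = (-14)·(0) − (7)·(-6) = 42
since m = R²·245 − 42²:  R² = (1764 + 441) / 245 = 9
R = √9 = 3  ⇒  r_B = 3 − 2 = 1

rB=1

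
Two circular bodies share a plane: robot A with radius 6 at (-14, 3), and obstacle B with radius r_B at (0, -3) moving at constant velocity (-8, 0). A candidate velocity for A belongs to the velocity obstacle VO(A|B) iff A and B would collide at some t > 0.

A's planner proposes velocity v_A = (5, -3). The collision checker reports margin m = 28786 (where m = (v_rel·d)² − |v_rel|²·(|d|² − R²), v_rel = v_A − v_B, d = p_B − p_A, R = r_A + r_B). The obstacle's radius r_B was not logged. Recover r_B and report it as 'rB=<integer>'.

m = 28786
d = (14, -6);  v_rel = (13, -3),  |v_rel|² = 178
v_rel×d = (13)·(-6) − (-3)·(14) = -36
since m = R²·178 − (-36)²:  R² = (1296 + 28786) / 178 = 169
R = √169 = 13  ⇒  r_B = 13 − 6 = 7

rB=7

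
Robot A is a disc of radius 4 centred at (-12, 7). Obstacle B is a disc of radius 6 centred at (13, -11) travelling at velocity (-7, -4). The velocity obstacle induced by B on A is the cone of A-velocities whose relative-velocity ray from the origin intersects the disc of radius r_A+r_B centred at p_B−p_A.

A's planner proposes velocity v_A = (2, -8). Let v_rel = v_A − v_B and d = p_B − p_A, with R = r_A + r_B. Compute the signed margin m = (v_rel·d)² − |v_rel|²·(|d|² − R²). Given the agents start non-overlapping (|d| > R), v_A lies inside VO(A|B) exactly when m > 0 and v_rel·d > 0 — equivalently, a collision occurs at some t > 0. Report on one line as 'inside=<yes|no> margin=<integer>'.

d = (25, -18),  |d|² = 949;  R = 4+6 = 10,  c = 949−10² = 849
v_rel = (9, -4),  |v_rel|² = 97;  v_rel·d = (9)·(25) + (-4)·(-18) = 297
97·t² − 594·t + 849 = 0  ⇒  m = 297² − 97·849 = 5856
m = 5856 > 0,  v_rel·d = 297 > 0  ⇒  inside

inside=yes margin=5856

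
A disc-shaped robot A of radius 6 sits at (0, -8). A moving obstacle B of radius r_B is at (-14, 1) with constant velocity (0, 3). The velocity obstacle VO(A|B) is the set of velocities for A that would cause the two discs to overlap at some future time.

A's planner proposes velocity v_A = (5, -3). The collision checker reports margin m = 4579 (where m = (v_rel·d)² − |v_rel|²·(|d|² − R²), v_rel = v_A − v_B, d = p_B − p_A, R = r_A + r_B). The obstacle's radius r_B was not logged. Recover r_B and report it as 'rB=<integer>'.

m = 4579
d = (-14, 9);  v_rel = (5, -6),  |v_rel|² = 61
v_rel×d = (5)·(9) − (-6)·(-14) = -39
since m = R²·61 − (-39)²:  R² = (1521 + 4579) / 61 = 100
R = √100 = 10  ⇒  r_B = 10 − 6 = 4

rB=4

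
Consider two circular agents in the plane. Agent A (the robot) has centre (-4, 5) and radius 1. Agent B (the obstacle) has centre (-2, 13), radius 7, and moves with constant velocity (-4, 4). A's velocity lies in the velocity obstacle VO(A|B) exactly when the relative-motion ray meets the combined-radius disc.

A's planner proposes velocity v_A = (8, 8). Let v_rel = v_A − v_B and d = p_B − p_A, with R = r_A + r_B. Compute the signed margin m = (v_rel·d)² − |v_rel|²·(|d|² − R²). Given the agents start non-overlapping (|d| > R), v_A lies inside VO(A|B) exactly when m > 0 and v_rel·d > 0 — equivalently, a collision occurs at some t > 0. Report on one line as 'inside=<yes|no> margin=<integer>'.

d = (2, 8),  |d|² = 68;  R = 1+7 = 8,  c = 68−8² = 4
v_rel = (12, 4),  |v_rel|² = 160;  v_rel·d = (12)·(2) + (4)·(8) = 56
160·t² − 112·t + 4 = 0  ⇒  m = 56² − 160·4 = 2496
m = 2496 > 0,  v_rel·d = 56 > 0  ⇒  inside

inside=yes margin=2496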